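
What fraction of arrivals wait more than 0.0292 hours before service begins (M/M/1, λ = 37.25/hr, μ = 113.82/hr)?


ρ = 37.25/113.82 = 0.3273
P(Wq > t) = ρ·e^{−(μ−λ)t} = 0.3273·e^{−2.2358}
= 0.3273·0.106902 = 0.034986

Final: 0.034986


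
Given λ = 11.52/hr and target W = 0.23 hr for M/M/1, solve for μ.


W = 1/(μ−λ) ⇒ μ − λ = 1/W = 1/0.23 = 4.3478
μ = λ + 1/W = 11.52 + 4.3478 = 15.8678 per hr

Final: 15.8678 /hr


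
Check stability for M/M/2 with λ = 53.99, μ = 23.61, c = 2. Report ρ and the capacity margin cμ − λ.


Total capacity cμ = 2·23.61 = 47.22/hr
ρ = λ/(cμ) = 53.99/47.22 = 1.1434
Stable ⇔ ρ < 1: NO
Spare capacity = cμ − λ = 47.22 − 53.99 = -6.77/hr

Final: ρ = 1.1434; unstable; margin = -6.77/hr


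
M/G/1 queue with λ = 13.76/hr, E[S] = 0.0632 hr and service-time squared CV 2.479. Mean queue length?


ρ = λ·E[S] = 13.76·0.0632 = 0.8696
Lq = ρ²(1+C_s²)/(2(1−ρ)) = 0.7563·(1+2.479)/(2·0.1304)
= 0.7563·3.4790/0.2607 = 10.09077

Final: 10.09077


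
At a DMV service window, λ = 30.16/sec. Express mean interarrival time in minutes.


Mean interarrival time = 1/λ = 1/30.16 second = 0.03316 second
In minutes: 0.03316 × 0.0166667 = 0.0005526 min

Final: 0.0005526 min


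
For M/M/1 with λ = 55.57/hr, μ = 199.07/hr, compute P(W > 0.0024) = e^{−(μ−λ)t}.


W ~ Exponential(μ−λ) for M/M/1.
μ − λ = 199.07 − 55.57 = 143.5000
P(W > t) = e^{−(μ−λ)t} = e^{−0.3444} = 0.708645

Final: 0.708645


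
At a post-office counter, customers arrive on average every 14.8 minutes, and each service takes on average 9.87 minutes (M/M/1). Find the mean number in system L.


λ = 60/14.8 = 4.0541 /hr
μ = 60/9.87 = 6.0790 /hr
ρ = λ/μ = 4.0541/6.0790 = 0.6669
L = ρ/(1−ρ) = 0.6669/0.3331 = 2.0020

Final: 2.0020


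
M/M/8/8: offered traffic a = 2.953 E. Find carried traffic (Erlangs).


B(8,2.953) = 0.007509 (Erlang-B)
Carried load = a(1 − B) = 2.953·(1 − 0.007509) = 2.953·0.992491 = 2.9308 E

Final: 2.9308 Erlangs


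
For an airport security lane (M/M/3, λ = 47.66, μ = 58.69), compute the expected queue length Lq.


a = λ/μ = 0.8121; ρ = a/3 = 0.2707
P₀ = 0.441664
Lq = P₀·a^c·ρ / (c!·(1−ρ)²) = 0.441664·0.53551·0.2707/(6·0.53190)
= 0.02006

Final: 0.02006


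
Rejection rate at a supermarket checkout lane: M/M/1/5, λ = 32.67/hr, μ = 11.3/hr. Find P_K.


ρ = λ/μ = 32.67/11.3 = 2.8912
P_K = (1−ρ)ρ^K/(1−ρ^(K+1)) = (-1.8912·202.000970)/(1 − 584.015194)
= -382.014224/-583.015194 = 0.655239

Final: 0.655239


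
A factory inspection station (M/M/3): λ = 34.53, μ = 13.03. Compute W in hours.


a = 2.6500; ρ = 0.8833; P₀ = 0.029629
Lq = P₀·a^c·ρ/(c!(1−ρ)²) = 5.96562
Wq = Lq/λ = 5.96562/34.53 = 0.17277 hr
W = Wq + 1/μ = 0.17277 + 0.07675 = 0.24951 hr

Final: 0.24951 hr


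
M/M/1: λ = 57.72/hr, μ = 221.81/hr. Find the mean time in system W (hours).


W = 1/(μ−λ) = 1/(221.81 − 57.72) = 1/164.09 = 0.006094 hr

Final: 0.006094 hr


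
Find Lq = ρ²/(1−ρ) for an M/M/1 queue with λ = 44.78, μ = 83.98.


ρ = 44.78/83.98 = 0.5332
Lq = ρ²/(1−ρ) = 0.2843/0.4668 = 0.6091

Final: 0.6091


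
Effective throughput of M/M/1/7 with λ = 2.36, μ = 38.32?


ρ = 0.06159; P_K = (1−ρ)ρ^7/(1−ρ^8) = 0.000000003154
λ_eff = λ(1 − P_K) = 2.36·(1 − 0.000000003154) = 2.36·1.000000 = 2.3600 /hr

Final: 2.3600 /hr


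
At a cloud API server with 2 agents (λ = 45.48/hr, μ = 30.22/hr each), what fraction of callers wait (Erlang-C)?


a = λ/μ = 1.5050; ρ = a/2 = 0.7525
P₀ = 0.141239 (from M/M/c formula)
C(c,a) = [a^c/(c!(1−ρ))]·P₀ = [2.26492/(2·0.2475)]·0.141239
= 4.57525·0.141239 = 0.646202

Final: 0.646202


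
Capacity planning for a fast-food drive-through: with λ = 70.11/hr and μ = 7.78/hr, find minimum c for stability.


Stability requires cμ > λ ⇔ c > λ/μ.
λ/μ = 70.11/7.78 = 9.0116
Minimum integer c = ⌊9.0116⌋ + 1 = 10
Check: 10·7.78 = 77.80 > 70.11, while 9·7.78 = 70.02 ≤ 70.11

Final: 10 servers


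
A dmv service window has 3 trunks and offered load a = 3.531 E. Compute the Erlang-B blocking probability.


B(c,a) = (a^c/c!) / Σ_{k=0}^{c} a^k/k!
a^3/3! = 7.337395
Σ terms (k=0..3): 1.00000 + 3.53100 + 6.23398 + 7.33740 = 18.102376
B = 7.337395/18.102376 = 0.405328

Final: 0.405328


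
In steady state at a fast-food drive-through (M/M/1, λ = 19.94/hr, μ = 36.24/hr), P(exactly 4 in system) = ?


ρ = 19.94/36.24 = 0.5502
P_n = (1−ρ)·ρ^n = (1 − 0.5502)·0.5502^4 = 0.4498·0.091653 = 0.041224

Final: 0.041224


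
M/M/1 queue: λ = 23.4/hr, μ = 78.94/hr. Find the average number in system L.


ρ = λ/μ = 23.4/78.94 = 0.2964
L = ρ/(1−ρ) = 0.2964/(1 − 0.2964) = 0.2964/0.7036 = 0.4213

Final: 0.4213


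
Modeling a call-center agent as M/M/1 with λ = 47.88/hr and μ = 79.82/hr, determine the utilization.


ρ = λ/μ = 47.88/79.82 = 0.5998

Final: 0.5998


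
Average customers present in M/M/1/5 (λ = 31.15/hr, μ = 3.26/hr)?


ρ = 31.15/3.26 = 9.5552
L = ρ[1 − (K+1)ρ^K + Kρ^(K+1)] / [(1−ρ)(1−ρ^(K+1))]
Numerator: 9.5552·(1 − 6·79653.021495 + 5·761101.723797) = 31795851.200597
Denominator: (-8.5552)·(-761100.723797) = 6511380.118621
L = 31795851.200597/6511380.118621 = 4.8831

Final: 4.8831


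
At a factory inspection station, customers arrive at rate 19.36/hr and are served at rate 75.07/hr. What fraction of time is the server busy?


ρ = λ/μ = 19.36/75.07 = 0.2579

Final: 0.2579


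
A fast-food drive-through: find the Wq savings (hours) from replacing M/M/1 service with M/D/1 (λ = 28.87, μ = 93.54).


ρ = 28.87/93.54 = 0.3086
Wq(M/M/1) = ρ/(μ−λ) = 0.3086/64.67 = 0.004773 hr
Wq(M/D/1) = ρ/(2(μ−λ)) = 0.002386 hr
Savings = 0.004773 − 0.002386 = 0.002386 hr

Final: 0.002386 hr


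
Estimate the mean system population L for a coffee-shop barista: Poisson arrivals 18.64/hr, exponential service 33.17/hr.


ρ = λ/μ = 18.64/33.17 = 0.5620
L = ρ/(1−ρ) = 0.5620/(1 − 0.5620) = 0.5620/0.4380 = 1.2829

Final: 1.2829


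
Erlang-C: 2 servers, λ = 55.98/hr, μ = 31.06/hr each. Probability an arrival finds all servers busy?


a = λ/μ = 1.8023; ρ = a/2 = 0.9012
P₀ = 0.051990 (from M/M/c formula)
C(c,a) = [a^c/(c!(1−ρ))]·P₀ = [3.24835/(2·0.09884)]·0.051990
= 16.43221·0.051990 = 0.854308

Final: 0.854308


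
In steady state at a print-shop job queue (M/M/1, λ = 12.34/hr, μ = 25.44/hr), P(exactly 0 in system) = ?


ρ = 12.34/25.44 = 0.4851
P_n = (1−ρ)·ρ^n = (1 − 0.4851)·0.4851^0 = 0.5149·1.000000 = 0.514937

Final: 0.514937


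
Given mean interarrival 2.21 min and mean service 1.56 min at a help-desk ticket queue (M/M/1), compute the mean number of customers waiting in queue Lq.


λ = 60/2.21 = 27.1493 /hr
μ = 60/1.56 = 38.4615 /hr
ρ = λ/μ = 27.1493/38.4615 = 0.7059
Lq = ρ²/(1−ρ) = 0.4983/0.2941 = 1.6941

Final: 1.6941


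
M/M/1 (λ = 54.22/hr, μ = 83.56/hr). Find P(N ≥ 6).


ρ = 54.22/83.56 = 0.6489
P(N ≥ n) = ρ^n = 0.6489^6 = 0.074639

Final: 0.074639


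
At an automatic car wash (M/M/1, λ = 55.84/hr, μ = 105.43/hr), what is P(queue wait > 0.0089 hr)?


ρ = 55.84/105.43 = 0.5296
P(Wq > t) = ρ·e^{−(μ−λ)t} = 0.5296·e^{−0.4414}
= 0.5296·0.643167 = 0.340647

Final: 0.340647


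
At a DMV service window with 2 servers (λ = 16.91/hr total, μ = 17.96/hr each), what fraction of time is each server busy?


ρ = λ/(cμ) = 16.91/(2·17.96) = 16.91/35.92 = 0.4708

Final: 0.4708


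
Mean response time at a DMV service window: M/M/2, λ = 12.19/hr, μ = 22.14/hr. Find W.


a = 0.5506; ρ = 0.2753; P₀ = 0.568266
Lq = P₀·a^c·ρ/(c!(1−ρ)²) = 0.04515
Wq = Lq/λ = 0.04515/12.19 = 0.003704 hr
W = Wq + 1/μ = 0.003704 + 0.04517 = 0.04887 hr

Final: 0.04887 hr


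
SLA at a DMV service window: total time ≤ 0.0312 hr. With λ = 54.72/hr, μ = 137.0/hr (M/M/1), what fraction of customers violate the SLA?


W ~ Exponential(μ−λ) for M/M/1.
μ − λ = 137.0 − 54.72 = 82.2800
P(W > t) = e^{−(μ−λ)t} = e^{−2.5671} = 0.076755

Final: 0.076755


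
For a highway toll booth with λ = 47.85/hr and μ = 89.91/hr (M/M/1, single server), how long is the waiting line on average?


ρ = 47.85/89.91 = 0.5322
Lq = ρ²/(1−ρ) = 0.2832/0.4678 = 0.6055

Final: 0.6055


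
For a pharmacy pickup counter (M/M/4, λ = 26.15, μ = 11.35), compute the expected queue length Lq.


a = λ/μ = 2.3040; ρ = a/4 = 0.5760
P₀ = 0.092890
Lq = P₀·a^c·ρ / (c!·(1−ρ)²) = 0.092890·28.17756·0.5760/(24·0.17978)
= 0.34940

Final: 0.34940


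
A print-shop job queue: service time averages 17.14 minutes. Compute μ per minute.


μ = 1/(service time) in consistent units.
1 minute = 1 min, so μ = 1/17.14 = 0.05834 per minute

Final: 0.05834 /min


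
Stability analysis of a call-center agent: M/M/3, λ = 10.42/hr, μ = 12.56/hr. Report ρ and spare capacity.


Total capacity cμ = 3·12.56 = 37.68/hr
ρ = λ/(cμ) = 10.42/37.68 = 0.2765
Stable ⇔ ρ < 1: YES
Spare capacity = cμ − λ = 37.68 − 10.42 = 27.26/hr

Final: ρ = 0.2765; stable; margin = 27.26/hr


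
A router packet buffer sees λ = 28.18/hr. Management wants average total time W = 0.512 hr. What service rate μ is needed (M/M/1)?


W = 1/(μ−λ) ⇒ μ − λ = 1/W = 1/0.512 = 1.9531
μ = λ + 1/W = 28.18 + 1.9531 = 30.1331 per hr

Final: 30.1331 /hr


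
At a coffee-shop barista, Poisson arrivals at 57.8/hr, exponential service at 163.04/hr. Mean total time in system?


W = 1/(μ−λ) = 1/(163.04 − 57.8) = 1/105.24 = 0.009502 hr

Final: 0.009502 hr


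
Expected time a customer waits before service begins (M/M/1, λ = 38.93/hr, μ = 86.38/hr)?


ρ = 38.93/86.38 = 0.4507
Wq = ρ/(μ−λ) = 0.4507/(86.38 − 38.93) = 0.4507/47.45 = 0.009498 hr

Final: 0.009498 hr


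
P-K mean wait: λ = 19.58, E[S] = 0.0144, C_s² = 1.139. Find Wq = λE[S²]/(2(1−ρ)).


ρ = λ·E[S] = 19.58·0.0144 = 0.2820
E[S²] = E[S]²(1+C_s²) = 0.0144²·(1+1.139) = 0.0004435
Wq = λ·E[S²]/(2(1−ρ)) = 19.58·0.0004435/(2·0.7180) = 0.006047 hr

Final: 0.006047 hr


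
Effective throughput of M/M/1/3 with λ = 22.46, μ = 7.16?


ρ = 3.1369; P_K = (1−ρ)ρ^3/(1−ρ^4) = 0.688320
λ_eff = λ(1 − P_K) = 22.46·(1 − 0.688320) = 22.46·0.311680 = 7.0003 /hr

Final: 7.0003 /hr


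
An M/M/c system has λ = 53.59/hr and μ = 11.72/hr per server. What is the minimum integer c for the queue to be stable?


Stability requires cμ > λ ⇔ c > λ/μ.
λ/μ = 53.59/11.72 = 4.5725
Minimum integer c = ⌊4.5725⌋ + 1 = 5
Check: 5·11.72 = 58.60 > 53.59, while 4·11.72 = 46.88 ≤ 53.59

Final: 5 servers


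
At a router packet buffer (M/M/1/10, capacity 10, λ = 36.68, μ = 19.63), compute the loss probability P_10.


ρ = λ/μ = 36.68/19.63 = 1.8686
P_K = (1−ρ)ρ^K/(1−ρ^(K+1)) = (-0.8686·518.907890)/(1 − 969.614946)
= -450.707057/-968.614946 = 0.465311

Final: 0.465311


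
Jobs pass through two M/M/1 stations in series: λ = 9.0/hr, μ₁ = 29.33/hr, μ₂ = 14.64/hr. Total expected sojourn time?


Each node sees arrival rate λ = 9.0/hr (tandem ⇒ throughput preserved).
W₁ = 1/(μ₁−λ) = 1/(29.33−9.0) = 0.04919 hr
W₂ = 1/(μ₂−λ) = 1/(14.64−9.0) = 0.17730 hr
W_total = W₁ + W₂ = 0.04919 + 0.17730 = 0.22649 hr

Final: 0.22649 hr


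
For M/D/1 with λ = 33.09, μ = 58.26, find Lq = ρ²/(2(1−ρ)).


ρ = 33.09/58.26 = 0.5680
M/D/1: Lq = ρ²/(2(1−ρ)) = 0.3226/(2·0.4320) = 0.37334

Final: 0.37334


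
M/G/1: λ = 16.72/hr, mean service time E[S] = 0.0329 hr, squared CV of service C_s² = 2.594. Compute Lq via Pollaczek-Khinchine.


ρ = λ·E[S] = 16.72·0.0329 = 0.5501
Lq = ρ²(1+C_s²)/(2(1−ρ)) = 0.3026·(1+2.594)/(2·0.4499)
= 0.3026·3.5940/0.8998 = 1.20861

Final: 1.20861


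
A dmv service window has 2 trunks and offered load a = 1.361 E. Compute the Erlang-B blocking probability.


B(c,a) = (a^c/c!) / Σ_{k=0}^{c} a^k/k!
a^2/2! = 0.926160
Σ terms (k=0..2): 1.00000 + 1.36100 + 0.92616 = 3.287160
B = 0.926160/3.287160 = 0.281751

Final: 0.281751


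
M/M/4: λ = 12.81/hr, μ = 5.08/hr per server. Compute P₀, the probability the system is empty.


a = λ/μ = 12.81/5.08 = 2.5217; ρ = a/c = 0.6304
Σ_{k=0}^{3} a^k/k! (terms k=0..3) = 1.00000 + 2.52165 + 3.17937 + 2.67242 = 9.37344
Tail: a^4/(4!(1−ρ)) = 40.43353/(24·0.3696) = 4.55842
P₀ = 1/(9.37344 + 4.55842) = 1/13.93186 = 0.071778

Final: 0.071778


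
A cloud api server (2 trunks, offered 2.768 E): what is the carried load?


B(2,2.768) = 0.504140 (Erlang-B)
Carried load = a(1 − B) = 2.768·(1 − 0.504140) = 2.768·0.495860 = 1.3725 E

Final: 1.3725 Erlangs


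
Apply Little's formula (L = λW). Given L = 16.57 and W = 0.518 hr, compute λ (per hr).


λ = L/W = 16.57/0.518 = 31.9884 /hr

Final: 31.9884 /hr


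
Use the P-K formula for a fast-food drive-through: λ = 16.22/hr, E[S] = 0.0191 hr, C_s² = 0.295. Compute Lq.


ρ = λ·E[S] = 16.22·0.0191 = 0.3098
Lq = ρ²(1+C_s²)/(2(1−ρ)) = 0.09598·(1+0.295)/(2·0.6902)
= 0.09598·1.2950/1.3804 = 0.09004

Final: 0.09004


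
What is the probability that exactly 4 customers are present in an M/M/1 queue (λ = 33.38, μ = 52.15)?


ρ = 33.38/52.15 = 0.6401
P_n = (1−ρ)·ρ^n = (1 − 0.6401)·0.6401^4 = 0.3599·0.167853 = 0.060414

Final: 0.060414


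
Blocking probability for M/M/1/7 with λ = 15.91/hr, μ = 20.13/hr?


ρ = λ/μ = 15.91/20.13 = 0.7904
P_K = (1−ρ)ρ^K/(1−ρ^(K+1)) = (0.2096·0.192657)/(1 − 0.152269)
= 0.040388/0.847731 = 0.047643

Final: 0.047643


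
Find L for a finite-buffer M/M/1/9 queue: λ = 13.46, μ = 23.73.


ρ = 13.46/23.73 = 0.5672
L = ρ[1 − (K+1)ρ^K + Kρ^(K+1)] / [(1−ρ)(1−ρ^(K+1))]
Numerator: 0.5672·(1 − 10·0.006078 + 9·0.003447) = 0.550340
Denominator: (0.4328)·(0.996553) = 0.431294
L = 0.550340/0.431294 = 1.2760

Final: 1.2760


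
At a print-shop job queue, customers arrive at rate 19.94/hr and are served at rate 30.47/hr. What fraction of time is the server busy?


ρ = λ/μ = 19.94/30.47 = 0.6544

Final: 0.6544


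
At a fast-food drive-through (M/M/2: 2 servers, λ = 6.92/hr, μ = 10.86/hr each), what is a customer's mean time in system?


a = 0.6372; ρ = 0.3186; P₀ = 0.516760
Lq = P₀·a^c·ρ/(c!(1−ρ)²) = 0.07199
Wq = Lq/λ = 0.07199/6.92 = 0.01040 hr
W = Wq + 1/μ = 0.01040 + 0.09208 = 0.10248 hr

Final: 0.10248 hr


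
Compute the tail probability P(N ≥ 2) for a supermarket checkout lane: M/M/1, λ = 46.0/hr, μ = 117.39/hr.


ρ = 46.0/117.39 = 0.3919
P(N ≥ n) = ρ^n = 0.3919^2 = 0.153551

Final: 0.153551


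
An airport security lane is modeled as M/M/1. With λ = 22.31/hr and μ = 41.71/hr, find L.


ρ = λ/μ = 22.31/41.71 = 0.5349
L = ρ/(1−ρ) = 0.5349/(1 − 0.5349) = 0.5349/0.4651 = 1.1500

Final: 1.1500


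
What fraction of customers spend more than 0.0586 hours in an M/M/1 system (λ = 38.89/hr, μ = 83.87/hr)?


W ~ Exponential(μ−λ) for M/M/1.
μ − λ = 83.87 − 38.89 = 44.9800
P(W > t) = e^{−(μ−λ)t} = e^{−2.6358} = 0.071660

Final: 0.071660


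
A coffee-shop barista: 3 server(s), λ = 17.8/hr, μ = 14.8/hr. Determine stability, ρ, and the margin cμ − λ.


Total capacity cμ = 3·14.8 = 44.40/hr
ρ = λ/(cμ) = 17.8/44.40 = 0.4009
Stable ⇔ ρ < 1: YES
Spare capacity = cμ − λ = 44.40 − 17.8 = 26.60/hr

Final: ρ = 0.4009; stable; margin = 26.60/hr


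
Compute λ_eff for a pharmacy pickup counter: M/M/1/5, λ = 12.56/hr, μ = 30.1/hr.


ρ = 0.4173; P_K = (1−ρ)ρ^5/(1−ρ^6) = 0.007411
λ_eff = λ(1 − P_K) = 12.56·(1 − 0.007411) = 12.56·0.992589 = 12.4669 /hr

Final: 12.4669 /hr


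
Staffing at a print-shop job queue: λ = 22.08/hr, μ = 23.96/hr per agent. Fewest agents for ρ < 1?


Stability requires cμ > λ ⇔ c > λ/μ.
λ/μ = 22.08/23.96 = 0.9215
Minimum integer c = ⌊0.9215⌋ + 1 = 1
Check: 1·23.96 = 23.96 > 22.08, while 0·23.96 = 0.00 ≤ 22.08

Final: 1 servers


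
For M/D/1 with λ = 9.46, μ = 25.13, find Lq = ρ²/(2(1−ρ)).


ρ = 9.46/25.13 = 0.3764
M/D/1: Lq = ρ²/(2(1−ρ)) = 0.1417/(2·0.6236) = 0.11363

Final: 0.11363


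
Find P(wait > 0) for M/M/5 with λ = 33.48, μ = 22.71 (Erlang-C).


a = λ/μ = 1.4742; ρ = a/5 = 0.2948
P₀ = 0.228621 (from M/M/c formula)
C(c,a) = [a^c/(c!(1−ρ))]·P₀ = [6.96372/(120·0.7052)]·0.228621
= 0.08230·0.228621 = 0.018815

Final: 0.018815


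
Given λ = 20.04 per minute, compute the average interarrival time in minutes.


Mean interarrival time = 1/λ = 1/20.04 minute = 0.04990 minute
In minutes: 0.04990 × 1 = 0.04990 min

Final: 0.04990 min


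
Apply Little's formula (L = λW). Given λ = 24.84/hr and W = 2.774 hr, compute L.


L = λW = 24.84·2.774 = 68.9062

Final: 68.9062


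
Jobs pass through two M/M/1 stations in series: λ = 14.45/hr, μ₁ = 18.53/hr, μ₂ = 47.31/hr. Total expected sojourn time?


Each node sees arrival rate λ = 14.45/hr (tandem ⇒ throughput preserved).
W₁ = 1/(μ₁−λ) = 1/(18.53−14.45) = 0.24510 hr
W₂ = 1/(μ₂−λ) = 1/(47.31−14.45) = 0.03043 hr
W_total = W₁ + W₂ = 0.24510 + 0.03043 = 0.27553 hr

Final: 0.27553 hr


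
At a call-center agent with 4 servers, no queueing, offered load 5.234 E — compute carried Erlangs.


B(4,5.234) = 0.416383 (Erlang-B)
Carried load = a(1 − B) = 5.234·(1 − 0.416383) = 5.234·0.583617 = 3.0547 E

Final: 3.0547 Erlangs


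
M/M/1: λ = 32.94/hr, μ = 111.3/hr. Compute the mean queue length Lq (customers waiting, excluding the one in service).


ρ = 32.94/111.3 = 0.2960
Lq = ρ²/(1−ρ) = 0.08759/0.7040 = 0.1244

Final: 0.1244


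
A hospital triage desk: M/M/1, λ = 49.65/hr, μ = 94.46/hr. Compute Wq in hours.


ρ = 49.65/94.46 = 0.5256
Wq = ρ/(μ−λ) = 0.5256/(94.46 − 49.65) = 0.5256/44.81 = 0.01173 hr

Final: 0.01173 hr


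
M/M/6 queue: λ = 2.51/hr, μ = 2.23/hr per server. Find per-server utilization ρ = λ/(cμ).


ρ = λ/(cμ) = 2.51/(6·2.23) = 2.51/13.38 = 0.1876

Final: 0.1876


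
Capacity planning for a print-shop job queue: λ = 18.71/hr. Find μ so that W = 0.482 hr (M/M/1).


W = 1/(μ−λ) ⇒ μ − λ = 1/W = 1/0.482 = 2.0747
μ = λ + 1/W = 18.71 + 2.0747 = 20.7847 per hr

Final: 20.7847 /hr


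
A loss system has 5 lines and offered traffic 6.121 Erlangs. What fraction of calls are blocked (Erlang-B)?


B(c,a) = (a^c/c!) / Σ_{k=0}^{c} a^k/k!
a^5/5! = 71.602906
Σ terms (k=0..5): 1.00000 + 6.12100 + 18.73332 + 38.22222 + 58.48955 + 71.60291 = 194.168995
B = 71.602906/194.168995 = 0.368766

Final: 0.368766


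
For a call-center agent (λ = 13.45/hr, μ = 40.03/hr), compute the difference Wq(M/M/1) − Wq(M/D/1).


ρ = 13.45/40.03 = 0.3360
Wq(M/M/1) = ρ/(μ−λ) = 0.3360/26.58 = 0.01264 hr
Wq(M/D/1) = ρ/(2(μ−λ)) = 0.006321 hr
Savings = 0.01264 − 0.006321 = 0.006321 hr

Final: 0.006321 hr


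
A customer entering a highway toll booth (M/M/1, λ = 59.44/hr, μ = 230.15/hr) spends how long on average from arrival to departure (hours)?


W = 1/(μ−λ) = 1/(230.15 − 59.44) = 1/170.71 = 0.005858 hr

Final: 0.005858 hr


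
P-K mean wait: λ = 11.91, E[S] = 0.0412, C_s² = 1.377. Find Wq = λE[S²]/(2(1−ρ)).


ρ = λ·E[S] = 11.91·0.0412 = 0.4907
E[S²] = E[S]²(1+C_s²) = 0.0412²·(1+1.377) = 0.004035
Wq = λ·E[S²]/(2(1−ρ)) = 11.91·0.004035/(2·0.5093) = 0.04718 hr

Final: 0.04718 hr


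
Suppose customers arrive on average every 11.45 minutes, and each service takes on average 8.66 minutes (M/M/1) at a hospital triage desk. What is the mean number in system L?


λ = 60/11.45 = 5.2402 /hr
μ = 60/8.66 = 6.9284 /hr
ρ = λ/μ = 5.2402/6.9284 = 0.7563
L = ρ/(1−ρ) = 0.7563/0.2437 = 3.1039

Final: 3.1039


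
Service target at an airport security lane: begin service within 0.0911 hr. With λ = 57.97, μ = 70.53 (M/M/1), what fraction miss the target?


ρ = 57.97/70.53 = 0.8219
P(Wq > t) = ρ·e^{−(μ−λ)t} = 0.8219·e^{−1.1442}
= 0.8219·0.318474 = 0.261760

Final: 0.261760


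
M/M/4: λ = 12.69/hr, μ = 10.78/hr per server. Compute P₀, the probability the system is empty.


a = λ/μ = 12.69/10.78 = 1.1772; ρ = a/c = 0.2943
Σ_{k=0}^{3} a^k/k! (terms k=0..3) = 1.00000 + 1.17718 + 0.69288 + 0.27188 = 3.14194
Tail: a^4/(4!(1−ρ)) = 1.92031/(24·0.7057) = 0.11338
P₀ = 1/(3.14194 + 0.11338) = 1/3.25532 = 0.307190

Final: 0.307190


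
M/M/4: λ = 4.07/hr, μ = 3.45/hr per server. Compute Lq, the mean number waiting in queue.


a = λ/μ = 1.1797; ρ = a/4 = 0.2949
P₀ = 0.306404
Lq = P₀·a^c·ρ / (c!·(1−ρ)²) = 0.306404·1.93687·0.2949/(24·0.49713)
= 0.01467

Final: 0.01467


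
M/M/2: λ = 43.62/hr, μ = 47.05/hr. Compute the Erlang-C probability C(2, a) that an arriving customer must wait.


a = λ/μ = 0.9271; ρ = a/2 = 0.4635
P₀ = 0.366541 (from M/M/c formula)
C(c,a) = [a^c/(c!(1−ρ))]·P₀ = [0.85951/(2·0.5365)]·0.366541
= 0.80111·0.366541 = 0.293640

Final: 0.293640


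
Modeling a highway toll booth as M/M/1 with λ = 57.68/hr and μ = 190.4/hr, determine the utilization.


ρ = λ/μ = 57.68/190.4 = 0.3029

Final: 0.3029


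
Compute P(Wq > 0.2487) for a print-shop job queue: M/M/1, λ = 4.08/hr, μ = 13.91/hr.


ρ = 4.08/13.91 = 0.2933
P(Wq > t) = ρ·e^{−(μ−λ)t} = 0.2933·e^{−2.4447}
= 0.2933·0.086750 = 0.025445

Final: 0.025445


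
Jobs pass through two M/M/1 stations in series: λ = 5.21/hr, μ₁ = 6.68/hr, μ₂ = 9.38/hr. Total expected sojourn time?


Each node sees arrival rate λ = 5.21/hr (tandem ⇒ throughput preserved).
W₁ = 1/(μ₁−λ) = 1/(6.68−5.21) = 0.68027 hr
W₂ = 1/(μ₂−λ) = 1/(9.38−5.21) = 0.23981 hr
W_total = W₁ + W₂ = 0.68027 + 0.23981 = 0.92008 hr

Final: 0.92008 hr


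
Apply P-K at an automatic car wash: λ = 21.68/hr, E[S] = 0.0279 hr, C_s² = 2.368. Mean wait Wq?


ρ = λ·E[S] = 21.68·0.0279 = 0.6049
E[S²] = E[S]²(1+C_s²) = 0.0279²·(1+2.368) = 0.002622
Wq = λ·E[S²]/(2(1−ρ)) = 21.68·0.002622/(2·0.3951) = 0.07192 hr

Final: 0.07192 hr


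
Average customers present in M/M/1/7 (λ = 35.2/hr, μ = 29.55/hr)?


ρ = 35.2/29.55 = 1.1912
L = ρ[1 − (K+1)ρ^K + Kρ^(K+1)] / [(1−ρ)(1−ρ^(K+1))]
Numerator: 1.1912·(1 − 8·3.403269 + 7·4.053978) = 2.563106
Denominator: (-0.1912)·(-3.053978) = 0.583925
L = 2.563106/0.583925 = 4.3894

Final: 4.3894


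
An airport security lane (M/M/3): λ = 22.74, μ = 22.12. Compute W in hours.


a = 1.0280; ρ = 0.3427; P₀ = 0.353116
Lq = P₀·a^c·ρ/(c!(1−ρ)²) = 0.05071
Wq = Lq/λ = 0.05071/22.74 = 0.002230 hr
W = Wq + 1/μ = 0.002230 + 0.04521 = 0.04744 hr

Final: 0.04744 hr


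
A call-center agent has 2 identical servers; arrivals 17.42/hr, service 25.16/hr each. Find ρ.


ρ = λ/(cμ) = 17.42/(2·25.16) = 17.42/50.32 = 0.3462

Final: 0.3462


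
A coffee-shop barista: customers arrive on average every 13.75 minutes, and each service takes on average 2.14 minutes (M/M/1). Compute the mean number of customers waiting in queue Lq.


λ = 60/13.75 = 4.3636 /hr
μ = 60/2.14 = 28.0374 /hr
ρ = λ/μ = 4.3636/28.0374 = 0.1556
Lq = ρ²/(1−ρ) = 0.02422/0.8444 = 0.02869

Final: 0.02869


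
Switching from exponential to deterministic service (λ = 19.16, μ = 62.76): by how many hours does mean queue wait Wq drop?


ρ = 19.16/62.76 = 0.3053
Wq(M/M/1) = ρ/(μ−λ) = 0.3053/43.60 = 0.007002 hr
Wq(M/D/1) = ρ/(2(μ−λ)) = 0.003501 hr
Savings = 0.007002 − 0.003501 = 0.003501 hr

Final: 0.003501 hr


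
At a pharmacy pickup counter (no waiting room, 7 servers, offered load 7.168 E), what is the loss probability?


B(c,a) = (a^c/c!) / Σ_{k=0}^{c} a^k/k!
a^7/7! = 192.910311
Σ terms (k=0..7): 1.00000 + 7.16800 + 25.69011 + 61.38224 + 109.99698 + 157.69166 + 188.38898 + 192.91031 = 744.228279
B = 192.910311/744.228279 = 0.259209

Final: 0.259209


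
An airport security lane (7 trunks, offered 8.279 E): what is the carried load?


B(7,8.279) = 0.323679 (Erlang-B)
Carried load = a(1 − B) = 8.279·(1 − 0.323679) = 8.279·0.676321 = 5.5993 E

Final: 5.5993 Erlangs


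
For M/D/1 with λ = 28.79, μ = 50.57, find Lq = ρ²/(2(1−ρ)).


ρ = 28.79/50.57 = 0.5693
M/D/1: Lq = ρ²/(2(1−ρ)) = 0.3241/(2·0.4307) = 0.37627

Final: 0.37627


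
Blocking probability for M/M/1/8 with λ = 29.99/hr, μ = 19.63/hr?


ρ = λ/μ = 29.99/19.63 = 1.5278
P_K = (1−ρ)ρ^K/(1−ρ^(K+1)) = (-0.5278·29.679004)/(1 − 45.342504)
= -15.663499/-44.342504 = 0.353239

Final: 0.353239


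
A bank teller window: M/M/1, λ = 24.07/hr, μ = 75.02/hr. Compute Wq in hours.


ρ = 24.07/75.02 = 0.3208
Wq = ρ/(μ−λ) = 0.3208/(75.02 − 24.07) = 0.3208/50.95 = 0.006297 hr

Final: 0.006297 hr


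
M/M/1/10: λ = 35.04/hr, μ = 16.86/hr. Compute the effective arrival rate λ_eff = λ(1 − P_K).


ρ = 2.0783; P_K = (1−ρ)ρ^10/(1−ρ^11) = 0.519002
λ_eff = λ(1 − P_K) = 35.04·(1 − 0.519002) = 35.04·0.480998 = 16.8542 /hr

Final: 16.8542 /hr


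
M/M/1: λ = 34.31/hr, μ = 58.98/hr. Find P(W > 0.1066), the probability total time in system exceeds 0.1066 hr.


W ~ Exponential(μ−λ) for M/M/1.
μ − λ = 58.98 − 34.31 = 24.6700
P(W > t) = e^{−(μ−λ)t} = e^{−2.6298} = 0.072091

Final: 0.072091


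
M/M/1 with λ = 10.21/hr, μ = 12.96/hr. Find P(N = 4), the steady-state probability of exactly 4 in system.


ρ = 10.21/12.96 = 0.7878
P_n = (1−ρ)·ρ^n = (1 − 0.7878)·0.7878^4 = 0.2122·0.385197 = 0.081735

Final: 0.081735


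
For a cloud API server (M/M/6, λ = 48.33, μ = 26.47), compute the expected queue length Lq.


a = λ/μ = 1.8258; ρ = a/6 = 0.3043
P₀ = 0.160946
Lq = P₀·a^c·ρ / (c!·(1−ρ)²) = 0.160946·37.04905·0.3043/(720·0.48399)
= 0.005207

Final: 0.005207


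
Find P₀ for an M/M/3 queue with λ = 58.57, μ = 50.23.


a = λ/μ = 58.57/50.23 = 1.1660; ρ = a/c = 0.3887
Σ_{k=0}^{2} a^k/k! (terms k=0..2) = 1.00000 + 1.16604 + 0.67982 = 2.84586
Tail: a^3/(3!(1−ρ)) = 1.58539/(6·0.6113) = 0.43223
P₀ = 1/(2.84586 + 0.43223) = 1/3.27809 = 0.305056

Final: 0.305056


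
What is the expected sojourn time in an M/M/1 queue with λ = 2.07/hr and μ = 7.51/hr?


W = 1/(μ−λ) = 1/(7.51 − 2.07) = 1/5.44 = 0.1838 hr

Final: 0.1838 hr


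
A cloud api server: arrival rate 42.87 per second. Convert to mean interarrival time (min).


Mean interarrival time = 1/λ = 1/42.87 second = 0.02333 second
In minutes: 0.02333 × 0.0166667 = 0.0003888 min

Final: 0.0003888 min


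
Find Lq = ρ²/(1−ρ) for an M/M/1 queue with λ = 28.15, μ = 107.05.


ρ = 28.15/107.05 = 0.2630
Lq = ρ²/(1−ρ) = 0.06915/0.7370 = 0.09382

Final: 0.09382


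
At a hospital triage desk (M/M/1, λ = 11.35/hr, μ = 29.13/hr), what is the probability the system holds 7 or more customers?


ρ = 11.35/29.13 = 0.3896
P(N ≥ n) = ρ^n = 0.3896^7 = 0.001363

Final: 0.001363


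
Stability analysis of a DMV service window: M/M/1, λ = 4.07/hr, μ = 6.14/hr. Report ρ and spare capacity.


Total capacity cμ = 1·6.14 = 6.14/hr
ρ = λ/(cμ) = 4.07/6.14 = 0.6629
Stable ⇔ ρ < 1: YES
Spare capacity = cμ − λ = 6.14 − 4.07 = 2.07/hr

Final: ρ = 0.6629; stable; margin = 2.07/hr


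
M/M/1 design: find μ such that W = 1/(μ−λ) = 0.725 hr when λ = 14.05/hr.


W = 1/(μ−λ) ⇒ μ − λ = 1/W = 1/0.725 = 1.3793
μ = λ + 1/W = 14.05 + 1.3793 = 15.4293 per hr

Final: 15.4293 /hr


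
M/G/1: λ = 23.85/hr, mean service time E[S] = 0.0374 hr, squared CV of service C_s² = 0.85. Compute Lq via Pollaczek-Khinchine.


ρ = λ·E[S] = 23.85·0.0374 = 0.8920
Lq = ρ²(1+C_s²)/(2(1−ρ)) = 0.7956·(1+0.85)/(2·0.1080)
= 0.7956·1.8500/0.2160 = 6.81393

Final: 6.81393


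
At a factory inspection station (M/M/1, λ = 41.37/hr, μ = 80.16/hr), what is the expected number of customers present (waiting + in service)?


ρ = λ/μ = 41.37/80.16 = 0.5161
L = ρ/(1−ρ) = 0.5161/(1 − 0.5161) = 0.5161/0.4839 = 1.0665

Final: 1.0665


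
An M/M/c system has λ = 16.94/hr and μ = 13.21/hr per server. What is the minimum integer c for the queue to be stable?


Stability requires cμ > λ ⇔ c > λ/μ.
λ/μ = 16.94/13.21 = 1.2824
Minimum integer c = ⌊1.2824⌋ + 1 = 2
Check: 2·13.21 = 26.42 > 16.94, while 1·13.21 = 13.21 ≤ 16.94

Final: 2 servers


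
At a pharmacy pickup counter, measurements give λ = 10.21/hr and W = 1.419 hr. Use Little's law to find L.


L = λW = 10.21·1.419 = 14.4880

Final: 14.4880


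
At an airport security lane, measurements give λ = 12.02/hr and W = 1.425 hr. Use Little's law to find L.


L = λW = 12.02·1.425 = 17.1285

Final: 17.1285


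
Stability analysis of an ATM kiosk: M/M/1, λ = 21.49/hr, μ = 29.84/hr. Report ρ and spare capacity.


Total capacity cμ = 1·29.84 = 29.84/hr
ρ = λ/(cμ) = 21.49/29.84 = 0.7202
Stable ⇔ ρ < 1: YES
Spare capacity = cμ − λ = 29.84 − 21.49 = 8.35/hr

Final: ρ = 0.7202; stable; margin = 8.35/hr


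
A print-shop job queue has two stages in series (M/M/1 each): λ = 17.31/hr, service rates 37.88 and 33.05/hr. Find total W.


Each node sees arrival rate λ = 17.31/hr (tandem ⇒ throughput preserved).
W₁ = 1/(μ₁−λ) = 1/(37.88−17.31) = 0.04861 hr
W₂ = 1/(μ₂−λ) = 1/(33.05−17.31) = 0.06353 hr
W_total = W₁ + W₂ = 0.04861 + 0.06353 = 0.11215 hr

Final: 0.11215 hr


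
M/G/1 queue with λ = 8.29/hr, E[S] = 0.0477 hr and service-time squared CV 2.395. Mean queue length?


ρ = λ·E[S] = 8.29·0.0477 = 0.3954
Lq = ρ²(1+C_s²)/(2(1−ρ)) = 0.1564·(1+2.395)/(2·0.6046)
= 0.1564·3.3950/1.2091 = 0.43905

Final: 0.43905


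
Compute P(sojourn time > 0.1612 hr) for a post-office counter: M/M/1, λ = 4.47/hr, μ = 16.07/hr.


W ~ Exponential(μ−λ) for M/M/1.
μ − λ = 16.07 − 4.47 = 11.6000
P(W > t) = e^{−(μ−λ)t} = e^{−1.8699} = 0.154136

Final: 0.154136


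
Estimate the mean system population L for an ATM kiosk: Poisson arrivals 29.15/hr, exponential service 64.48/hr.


ρ = λ/μ = 29.15/64.48 = 0.4521
L = ρ/(1−ρ) = 0.4521/(1 − 0.4521) = 0.4521/0.5479 = 0.8251

Final: 0.8251


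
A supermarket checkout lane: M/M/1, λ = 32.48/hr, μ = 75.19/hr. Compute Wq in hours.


ρ = 32.48/75.19 = 0.4320
Wq = ρ/(μ−λ) = 0.4320/(75.19 − 32.48) = 0.4320/42.71 = 0.01011 hr

Final: 0.01011 hr


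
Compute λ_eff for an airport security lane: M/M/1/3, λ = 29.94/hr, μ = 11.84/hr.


ρ = 2.5287; P_K = (1−ρ)ρ^3/(1−ρ^4) = 0.619698
λ_eff = λ(1 − P_K) = 29.94·(1 − 0.619698) = 29.94·0.380302 = 11.3862 /hr

Final: 11.3862 /hr


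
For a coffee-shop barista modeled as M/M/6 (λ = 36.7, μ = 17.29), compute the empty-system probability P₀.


a = λ/μ = 36.7/17.29 = 2.1226; ρ = a/c = 0.3538
Σ_{k=0}^{5} a^k/k! (terms k=0..5) = 1.00000 + 2.12261 + 2.25275 + 1.59390 + 0.84581 + 0.35907 = 8.17414
Tail: a^6/(6!(1−ρ)) = 91.45900/(720·0.6462) = 0.19656
P₀ = 1/(8.17414 + 0.19656) = 1/8.37070 = 0.119464

Final: 0.119464


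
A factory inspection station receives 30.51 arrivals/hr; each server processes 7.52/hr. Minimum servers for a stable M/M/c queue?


Stability requires cμ > λ ⇔ c > λ/μ.
λ/μ = 30.51/7.52 = 4.0572
Minimum integer c = ⌊4.0572⌋ + 1 = 5
Check: 5·7.52 = 37.60 > 30.51, while 4·7.52 = 30.08 ≤ 30.51

Final: 5 servers


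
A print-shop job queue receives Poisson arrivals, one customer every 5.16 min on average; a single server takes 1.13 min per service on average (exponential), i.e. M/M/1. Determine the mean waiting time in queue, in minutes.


λ = 60/5.16 = 11.6279 /hr
μ = 60/1.13 = 53.0973 /hr
ρ = λ/μ = 11.6279/53.0973 = 0.2190
Wq = ρ/(μ−λ) = 0.2190/(53.0973−11.6279) = 0.005281 hr
In minutes: 0.005281·60 = 0.3168 min

Final: 0.3168 min


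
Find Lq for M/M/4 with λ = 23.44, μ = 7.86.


a = λ/μ = 2.9822; ρ = a/4 = 0.7455
P₀ = 0.038759
Lq = P₀·a^c·ρ / (c!·(1−ρ)²) = 0.038759·79.09340·0.7455/(24·0.06475)
= 1.47081

Final: 1.47081


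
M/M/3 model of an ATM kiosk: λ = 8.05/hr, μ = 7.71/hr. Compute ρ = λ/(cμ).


ρ = λ/(cμ) = 8.05/(3·7.71) = 8.05/23.13 = 0.3480

Final: 0.3480


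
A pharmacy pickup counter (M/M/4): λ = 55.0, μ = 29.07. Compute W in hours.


a = 1.8920; ρ = 0.4730; P₀ = 0.146549
Lq = P₀·a^c·ρ/(c!(1−ρ)²) = 0.13325
Wq = Lq/λ = 0.13325/55.0 = 0.002423 hr
W = Wq + 1/μ = 0.002423 + 0.03440 = 0.03682 hr

Final: 0.03682 hr


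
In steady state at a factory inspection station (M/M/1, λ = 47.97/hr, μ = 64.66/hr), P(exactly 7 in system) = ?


ρ = 47.97/64.66 = 0.7419
P_n = (1−ρ)·ρ^n = (1 − 0.7419)·0.7419^7 = 0.2581·0.123691 = 0.031927

Final: 0.031927


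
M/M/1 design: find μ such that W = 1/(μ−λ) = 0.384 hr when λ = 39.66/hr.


W = 1/(μ−λ) ⇒ μ − λ = 1/W = 1/0.384 = 2.6042
μ = λ + 1/W = 39.66 + 2.6042 = 42.2642 per hr

Final: 42.2642 /hr


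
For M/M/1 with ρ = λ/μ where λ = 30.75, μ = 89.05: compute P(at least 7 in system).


ρ = 30.75/89.05 = 0.3453
P(N ≥ n) = ρ^n = 0.3453^7 = 0.0005854

Final: 0.0005854


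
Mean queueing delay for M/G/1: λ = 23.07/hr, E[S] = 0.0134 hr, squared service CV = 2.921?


ρ = λ·E[S] = 23.07·0.0134 = 0.3091
E[S²] = E[S]²(1+C_s²) = 0.0134²·(1+2.921) = 0.0007041
Wq = λ·E[S²]/(2(1−ρ)) = 23.07·0.0007041/(2·0.6909) = 0.01176 hr

Final: 0.01176 hr


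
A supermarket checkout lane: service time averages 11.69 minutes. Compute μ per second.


μ = 1/(service time) in consistent units.
1 second = 0.0166667 min, so μ = 0.0166667/11.69 = 0.001426 per second

Final: 0.001426 /sec


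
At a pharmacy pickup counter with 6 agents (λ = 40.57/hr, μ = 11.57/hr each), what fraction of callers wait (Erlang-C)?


a = λ/μ = 3.5065; ρ = a/6 = 0.5844
P₀ = 0.028762 (from M/M/c formula)
C(c,a) = [a^c/(c!(1−ρ))]·P₀ = [1858.78814/(720·0.4156)]·0.028762
= 6.21207·0.028762 = 0.178670

Final: 0.178670


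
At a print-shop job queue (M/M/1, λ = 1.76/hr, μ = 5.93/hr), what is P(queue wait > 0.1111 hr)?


ρ = 1.76/5.93 = 0.2968
P(Wq > t) = ρ·e^{−(μ−λ)t} = 0.2968·e^{−0.4633}
= 0.2968·0.629212 = 0.186748

Final: 0.186748


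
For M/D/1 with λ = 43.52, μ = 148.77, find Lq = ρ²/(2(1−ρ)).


ρ = 43.52/148.77 = 0.2925
M/D/1: Lq = ρ²/(2(1−ρ)) = 0.08558/(2·0.7075) = 0.06048

Final: 0.06048


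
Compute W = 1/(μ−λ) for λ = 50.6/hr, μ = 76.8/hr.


W = 1/(μ−λ) = 1/(76.8 − 50.6) = 1/26.20 = 0.03817 hr

Final: 0.03817 hr


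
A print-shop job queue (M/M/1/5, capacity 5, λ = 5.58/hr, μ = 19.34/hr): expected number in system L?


ρ = 5.58/19.34 = 0.2885
L = ρ[1 − (K+1)ρ^K + Kρ^(K+1)] / [(1−ρ)(1−ρ^(K+1))]
Numerator: 0.2885·(1 − 6·0.001999 + 5·0.0005769) = 0.285892
Denominator: (0.7115)·(0.999423) = 0.711068
L = 0.285892/0.711068 = 0.4021

Final: 0.4021


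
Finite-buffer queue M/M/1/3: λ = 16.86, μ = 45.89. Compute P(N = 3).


ρ = λ/μ = 16.86/45.89 = 0.3674
P_K = (1−ρ)ρ^K/(1−ρ^(K+1)) = (0.6326·0.049593)/(1 − 0.018220)
= 0.031372/0.981780 = 0.031955

Final: 0.031955


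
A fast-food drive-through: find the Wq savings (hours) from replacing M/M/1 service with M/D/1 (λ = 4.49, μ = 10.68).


ρ = 4.49/10.68 = 0.4204
Wq(M/M/1) = ρ/(μ−λ) = 0.4204/6.19 = 0.06792 hr
Wq(M/D/1) = ρ/(2(μ−λ)) = 0.03396 hr
Savings = 0.06792 − 0.03396 = 0.03396 hr

Final: 0.03396 hr


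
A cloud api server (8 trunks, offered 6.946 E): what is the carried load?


B(8,6.946) = 0.175715 (Erlang-B)
Carried load = a(1 − B) = 6.946·(1 − 0.175715) = 6.946·0.824285 = 5.7255 E

Final: 5.7255 Erlangs


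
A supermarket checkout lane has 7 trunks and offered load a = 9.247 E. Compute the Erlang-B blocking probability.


B(c,a) = (a^c/c!) / Σ_{k=0}^{c} a^k/k!
a^7/7! = 1147.031823
Σ terms (k=0..7): 1.00000 + 9.24700 + 42.75350 + 131.78055 + 304.64369 + 563.40804 + 868.30569 + 1147.03182 = 3068.170308
B = 1147.031823/3068.170308 = 0.373849

Final: 0.373849


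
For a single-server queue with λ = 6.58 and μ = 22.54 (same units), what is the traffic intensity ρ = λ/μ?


ρ = λ/μ = 6.58/22.54 = 0.2919

Final: 0.2919


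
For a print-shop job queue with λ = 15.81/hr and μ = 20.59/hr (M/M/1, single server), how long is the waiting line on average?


ρ = 15.81/20.59 = 0.7678
Lq = ρ²/(1−ρ) = 0.5896/0.2322 = 2.5397

Final: 2.5397


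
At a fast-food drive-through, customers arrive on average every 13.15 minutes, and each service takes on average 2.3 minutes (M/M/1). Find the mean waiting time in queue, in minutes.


λ = 60/13.15 = 4.5627 /hr
μ = 60/2.3 = 26.0870 /hr
ρ = λ/μ = 4.5627/26.0870 = 0.1749
Wq = ρ/(μ−λ) = 0.1749/(26.0870−4.5627) = 0.008126 hr
In minutes: 0.008126·60 = 0.4876 min

Final: 0.4876 min


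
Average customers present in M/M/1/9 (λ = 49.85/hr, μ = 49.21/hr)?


ρ = 49.85/49.21 = 1.0130
L = ρ[1 − (K+1)ρ^K + Kρ^(K+1)] / [(1−ρ)(1−ρ^(K+1))]
Numerator: 1.0130·(1 − 10·1.123327 + 9·1.137936) = 0.008264
Denominator: (-0.01301)·(-0.137936) = 0.001794
L = 0.008264/0.001794 = 4.6066

Final: 4.6066


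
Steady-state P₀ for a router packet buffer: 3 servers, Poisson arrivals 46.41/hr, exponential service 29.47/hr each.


a = λ/μ = 46.41/29.47 = 1.5748; ρ = a/c = 0.5249
Σ_{k=0}^{2} a^k/k! (terms k=0..2) = 1.00000 + 1.57482 + 1.24003 = 3.81485
Tail: a^3/(3!(1−ρ)) = 3.90566/(6·0.4751) = 1.37024
P₀ = 1/(3.81485 + 1.37024) = 1/5.18509 = 0.192861

Final: 0.192861


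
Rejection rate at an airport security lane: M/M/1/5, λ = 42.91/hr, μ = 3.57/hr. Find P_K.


ρ = λ/μ = 42.91/3.57 = 12.0196
P_K = (1−ρ)ρ^K/(1−ρ^(K+1)) = (-11.0196·250871.595640)/(1 − 3015378.198569)
= -2764506.602930/-3015377.198569 = 0.916803

Final: 0.916803


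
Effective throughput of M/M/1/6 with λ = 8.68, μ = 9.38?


ρ = 0.9254; P_K = (1−ρ)ρ^6/(1−ρ^7) = 0.111851
λ_eff = λ(1 − P_K) = 8.68·(1 − 0.111851) = 8.68·0.888149 = 7.7091 /hr

Final: 7.7091 /hr


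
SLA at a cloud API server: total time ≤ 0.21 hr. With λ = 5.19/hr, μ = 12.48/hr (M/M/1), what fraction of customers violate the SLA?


W ~ Exponential(μ−λ) for M/M/1.
μ − λ = 12.48 − 5.19 = 7.2900
P(W > t) = e^{−(μ−λ)t} = e^{−1.5309} = 0.216341

Final: 0.216341


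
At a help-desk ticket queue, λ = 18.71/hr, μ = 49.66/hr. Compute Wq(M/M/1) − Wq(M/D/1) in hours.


ρ = 18.71/49.66 = 0.3768
Wq(M/M/1) = ρ/(μ−λ) = 0.3768/30.95 = 0.01217 hr
Wq(M/D/1) = ρ/(2(μ−λ)) = 0.006087 hr
Savings = 0.01217 − 0.006087 = 0.006087 hr

Final: 0.006087 hr


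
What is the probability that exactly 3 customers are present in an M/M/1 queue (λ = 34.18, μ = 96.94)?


ρ = 34.18/96.94 = 0.3526
P_n = (1−ρ)·ρ^n = (1 − 0.3526)·0.3526^3 = 0.6474·0.043834 = 0.028378

Final: 0.028378


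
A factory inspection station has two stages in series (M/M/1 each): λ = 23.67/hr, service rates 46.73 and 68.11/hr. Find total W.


Each node sees arrival rate λ = 23.67/hr (tandem ⇒ throughput preserved).
W₁ = 1/(μ₁−λ) = 1/(46.73−23.67) = 0.04337 hr
W₂ = 1/(μ₂−λ) = 1/(68.11−23.67) = 0.02250 hr
W_total = W₁ + W₂ = 0.04337 + 0.02250 = 0.06587 hr

Final: 0.06587 hr


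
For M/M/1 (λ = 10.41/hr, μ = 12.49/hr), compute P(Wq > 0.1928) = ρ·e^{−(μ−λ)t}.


ρ = 10.41/12.49 = 0.8335
P(Wq > t) = ρ·e^{−(μ−λ)t} = 0.8335·e^{−0.4010}
= 0.8335·0.669634 = 0.558118

Final: 0.558118
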